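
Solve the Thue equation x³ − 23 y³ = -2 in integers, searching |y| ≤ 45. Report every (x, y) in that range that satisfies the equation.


The equation is x³ - 23y³ = -2. For fixed y, x³ = 23·y³ − 2, so a solution requires the RHS to be a perfect cube.
Strategy: iterate y from -45 to 45, compute RHS = 23·y³ − 2, and check whether it is a (positive or negative) perfect cube.
Check small values of y:
  y = 0: RHS = -2 is not a perfect cube.
  y = 1: RHS = 21 is not a perfect cube.
  y = -1: RHS = -25 is not a perfect cube.
  y = 2: RHS = 182 is not a perfect cube.
  y = -2: RHS = -186 is not a perfect cube.
  y = 3: RHS = 619 is not a perfect cube.
  y = -3: RHS = -623 is not a perfect cube.
Continuing the search up to |y| = 45 finds no solutions either.
No (x, y) in the scanned range satisfies the equation.

No integer solutions with |y| ≤ 45.


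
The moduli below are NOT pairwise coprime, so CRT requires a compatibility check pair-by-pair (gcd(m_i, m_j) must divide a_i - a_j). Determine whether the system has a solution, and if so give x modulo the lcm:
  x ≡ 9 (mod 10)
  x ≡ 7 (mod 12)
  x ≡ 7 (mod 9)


Moduli 10, 12, 9 are not pairwise coprime, so CRT works modulo lcm(m_i) when all pairwise compatibility conditions hold.
Pairwise compatibility: gcd(m_i, m_j) must divide a_i - a_j for every pair.
Merge one congruence at a time:
  Start: x ≡ 9 (mod 10).
  Combine with x ≡ 7 (mod 12): gcd(10, 12) = 2; 7 - 9 = -2, which IS divisible by 2, so compatible.
    Write x = 9 + 10·t and substitute into x ≡ 7 (mod 12): 10·t ≡ 7 − 9 = -2 (mod 12).
    Divide the congruence (and modulus) by g = 2: 5·t ≡ -1 (mod 6).
    Reduce coefficients mod 6: 5·t ≡ 5 (mod 6).
    The inverse of 5 mod 6 is 5 (since 5·5 = 25 = 4·6 + 1), so t ≡ 5·5 = 25 ≡ 1 (mod 6).
    Then x = 9 + 10·1 = 19, valid modulo lcm(10, 12) = 60: x ≡ 19 (mod 60).
  Combine with x ≡ 7 (mod 9): gcd(60, 9) = 3; 7 - 19 = -12, which IS divisible by 3, so compatible.
    Write x = 19 + 60·t and substitute into x ≡ 7 (mod 9): 60·t ≡ 7 − 19 = -12 (mod 9).
    Divide the congruence (and modulus) by g = 3: 20·t ≡ -4 (mod 3).
    Reduce coefficients mod 3: 2·t ≡ 2 (mod 3).
    The inverse of 2 mod 3 is 2 (since 2·2 = 4 = 1·3 + 1), so t ≡ 2·2 = 4 ≡ 1 (mod 3).
    Then x = 19 + 60·1 = 79, valid modulo lcm(60, 9) = 180: x ≡ 79 (mod 180).
Verify: 79 mod 10 = 9, 79 mod 12 = 7, 79 mod 9 = 7.

x ≡ 79 (mod 180).


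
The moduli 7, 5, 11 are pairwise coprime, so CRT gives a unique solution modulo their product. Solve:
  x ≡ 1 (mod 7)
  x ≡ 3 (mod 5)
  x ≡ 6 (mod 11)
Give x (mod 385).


Moduli 7, 5, 11 are pairwise coprime; by CRT there is a unique solution modulo M = 7 · 5 · 11 = 385.
Solve pairwise, accumulating the modulus:
  Start with x ≡ 1 (mod 7).
  Combine with x ≡ 3 (mod 5): since gcd(7, 5) = 1, we get a unique residue mod 35.
    Write x = 1 + 7·t and substitute into x ≡ 3 (mod 5): 7·t ≡ 3 − 1 = 2 (mod 5).
    Reduce coefficients mod 5: 2·t ≡ 2 (mod 5).
    The inverse of 2 mod 5 is 3 (since 2·3 = 6 = 1·5 + 1), so t ≡ 3·2 = 6 ≡ 1 (mod 5).
    Then x = 1 + 7·1 = 8, valid modulo lcm(7, 5) = 35: x ≡ 8 (mod 35).
  Combine with x ≡ 6 (mod 11): since gcd(35, 11) = 1, we get a unique residue mod 385.
    Write x = 8 + 35·t and substitute into x ≡ 6 (mod 11): 35·t ≡ 6 − 8 = -2 (mod 11).
    Reduce coefficients mod 11: 2·t ≡ 9 (mod 11).
    The inverse of 2 mod 11 is 6 (since 2·6 = 12 = 1·11 + 1), so t ≡ 6·9 = 54 ≡ 10 (mod 11).
    Then x = 8 + 35·10 = 358, valid modulo lcm(35, 11) = 385: x ≡ 358 (mod 385).
Verify: 358 mod 7 = 1 ✓, 358 mod 5 = 3 ✓, 358 mod 11 = 6 ✓.

x ≡ 358 (mod 385).


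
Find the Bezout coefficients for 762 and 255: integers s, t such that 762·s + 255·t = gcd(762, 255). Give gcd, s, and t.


Euclidean algorithm on (762, 255) — divide until remainder is 0:
  762 = 2 · 255 + 252
  255 = 1 · 252 + 3
  252 = 84 · 3 + 0
gcd(762, 255) = 3.
Track Bezout coefficients alongside the remainders: start with r₀ = 762 = a·1 + b·0 (s = 1, t = 0) and r₁ = 255 = a·0 + b·1 (s = 0, t = 1); each new remainder r_{k+1} = r_{k-1} − q_k·r_k inherits s_{k+1} = s_{k-1} − q_k·s_k, t_{k+1} = t_{k-1} − q_k·t_k, so r_k = a·s_k + b·t_k at every step:
  q = 2: r = 252, s = 1 − 2·0 = 1, t = 0 − 2·1 = -2  (check: 762·1 + 255·(-2) = 252)
  q = 1: r = 3, s = 0 − 1·1 = -1, t = 1 − 1·(-2) = 3  (check: 762·(-1) + 255·3 = 3)
The row with r = 3 (the gcd) gives the Bezout coefficients s = -1, t = 3.
Result: 762 · (-1) + 255 · (3) = 3.

gcd(762, 255) = 3; s = -1, t = 3 (check: 762·(-1) + 255·3 = 3).


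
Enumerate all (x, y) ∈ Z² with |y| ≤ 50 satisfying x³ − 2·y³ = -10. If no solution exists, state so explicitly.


The equation is x³ - 2y³ = -10. For fixed y, x³ = 2·y³ − 10, so a solution requires the RHS to be a perfect cube.
Strategy: iterate y from -50 to 50, compute RHS = 2·y³ − 10, and check whether it is a (positive or negative) perfect cube.
Check small values of y:
  y = 0: RHS = -10 is not a perfect cube.
  y = 1: RHS = -8 = (-2)³ ⇒ x = -2 works.
  y = -1: RHS = -12 is not a perfect cube.
  y = 2: RHS = 6 is not a perfect cube.
  y = -2: RHS = -26 is not a perfect cube.
  y = 3: RHS = 44 is not a perfect cube.
  y = -3: RHS = -64 = (-4)³ ⇒ x = -4 works.
Continuing the search up to |y| = 50 finds no further solutions beyond those listed.
Collected solutions: (-2, 1), (-4, -3).

Solutions (with |y| ≤ 50): (-2, 1), (-4, -3).


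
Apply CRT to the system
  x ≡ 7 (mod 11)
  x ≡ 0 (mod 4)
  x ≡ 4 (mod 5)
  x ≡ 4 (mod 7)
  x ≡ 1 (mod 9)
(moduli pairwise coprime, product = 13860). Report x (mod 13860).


Product of moduli M = 11 · 4 · 5 · 7 · 9 = 13860.
Merge one congruence at a time:
  Start: x ≡ 7 (mod 11).
  Combine with x ≡ 0 (mod 4); new modulus lcm = 44.
    Write x = 7 + 11·t and substitute into x ≡ 0 (mod 4): 11·t ≡ 0 − 7 = -7 (mod 4).
    Reduce coefficients mod 4: 3·t ≡ 1 (mod 4).
    The inverse of 3 mod 4 is 3 (since 3·3 = 9 = 2·4 + 1), so t ≡ 3·1 = 3 ≡ 3 (mod 4).
    Then x = 7 + 11·3 = 40, valid modulo lcm(11, 4) = 44: x ≡ 40 (mod 44).
  Combine with x ≡ 4 (mod 5); new modulus lcm = 220.
    Write x = 40 + 44·t and substitute into x ≡ 4 (mod 5): 44·t ≡ 4 − 40 = -36 (mod 5).
    Reduce coefficients mod 5: 4·t ≡ 4 (mod 5).
    The inverse of 4 mod 5 is 4 (since 4·4 = 16 = 3·5 + 1), so t ≡ 4·4 = 16 ≡ 1 (mod 5).
    Then x = 40 + 44·1 = 84, valid modulo lcm(44, 5) = 220: x ≡ 84 (mod 220).
  Combine with x ≡ 4 (mod 7); new modulus lcm = 1540.
    Write x = 84 + 220·t and substitute into x ≡ 4 (mod 7): 220·t ≡ 4 − 84 = -80 (mod 7).
    Reduce coefficients mod 7: 3·t ≡ 4 (mod 7).
    The inverse of 3 mod 7 is 5 (since 3·5 = 15 = 2·7 + 1), so t ≡ 5·4 = 20 ≡ 6 (mod 7).
    Then x = 84 + 220·6 = 1404, valid modulo lcm(220, 7) = 1540: x ≡ 1404 (mod 1540).
  Combine with x ≡ 1 (mod 9); new modulus lcm = 13860.
    Write x = 1404 + 1540·t and substitute into x ≡ 1 (mod 9): 1540·t ≡ 1 − 1404 = -1403 (mod 9).
    Reduce coefficients mod 9: 1·t ≡ 1 (mod 9).
    So t ≡ 1 (mod 9).
    Then x = 1404 + 1540·1 = 2944, valid modulo lcm(1540, 9) = 13860: x ≡ 2944 (mod 13860).
Verify against each original: 2944 mod 11 = 7, 2944 mod 4 = 0, 2944 mod 5 = 4, 2944 mod 7 = 4, 2944 mod 9 = 1.

x ≡ 2944 (mod 13860).


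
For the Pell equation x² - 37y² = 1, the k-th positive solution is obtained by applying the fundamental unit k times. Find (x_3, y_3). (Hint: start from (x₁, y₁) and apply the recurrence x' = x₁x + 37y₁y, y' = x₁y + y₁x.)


Step 1: Find the fundamental solution (x₁, y₁) of x² - 37y² = 1.
  Expand √37 as a continued fraction. a₀ = ⌊√37⌋ = 6; iterate m_{k+1} = d_k·a_k − m_k, d_{k+1} = (37 − m_{k+1}²)/d_k, a_{k+1} = ⌊(a₀ + m_{k+1})/d_{k+1}⌋ (starting m₀ = 0, d₀ = 1), with convergents p_k = a_k·p_{k-1} + p_{k-2}, q_k = a_k·q_{k-1} + q_{k-2} (p₋₁ = 1, q₋₁ = 0):
  k = 0: a₀ = 6; p₀/q₀ = 6/1; p₀² − 37·q₀² = 36 − 37 = -1.
  k = 1: m = 6, d = 1, a = ⌊(6 + 6)/1⌋ = 12; p/q = (12·6 + 1)/(12·1 + 0) = 73/12; p² − 37·q² = 5329 − 5328 = 1.
  The first convergent with p² − 37·q² = 1 gives the fundamental solution (x₁, y₁) = (73, 12).
Step 2: Apply the recurrence (x_{n+1}, y_{n+1}) = (x₁x_n + 37y₁y_n, x₁y_n + y₁x_n) repeatedly.
  From (x_1, y_1) = (73, 12): x_2 = 73·73 + 37·12·12 = 10657; y_2 = 73·12 + 12·73 = 1752.
  From (x_2, y_2) = (10657, 1752): x_3 = 73·10657 + 37·12·1752 = 1555849; y_3 = 73·1752 + 12·10657 = 255780.
Step 3: Verify x_3² - 37·y_3² = 2420666110801 - 2420666110800 = 1 (should be 1). ✓

(x_1, y_1) = (73, 12); (x_3, y_3) = (1555849, 255780).


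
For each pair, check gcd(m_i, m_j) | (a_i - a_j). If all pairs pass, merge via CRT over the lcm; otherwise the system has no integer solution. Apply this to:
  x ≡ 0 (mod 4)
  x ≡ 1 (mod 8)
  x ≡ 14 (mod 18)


Moduli 4, 8, 18 are not pairwise coprime, so CRT works modulo lcm(m_i) when all pairwise compatibility conditions hold.
Pairwise compatibility: gcd(m_i, m_j) must divide a_i - a_j for every pair.
Merge one congruence at a time:
  Start: x ≡ 0 (mod 4).
  Combine with x ≡ 1 (mod 8): gcd(4, 8) = 4, and 1 - 0 = 1 is NOT divisible by 4.
    ⇒ system is inconsistent (no integer solution).

No solution (the system is inconsistent).


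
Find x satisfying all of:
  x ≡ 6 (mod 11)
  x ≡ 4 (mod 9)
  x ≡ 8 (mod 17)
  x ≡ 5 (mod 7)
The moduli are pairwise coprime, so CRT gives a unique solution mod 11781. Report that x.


Product of moduli M = 11 · 9 · 17 · 7 = 11781.
Merge one congruence at a time:
  Start: x ≡ 6 (mod 11).
  Combine with x ≡ 4 (mod 9); new modulus lcm = 99.
    Write x = 6 + 11·t and substitute into x ≡ 4 (mod 9): 11·t ≡ 4 − 6 = -2 (mod 9).
    Reduce coefficients mod 9: 2·t ≡ 7 (mod 9).
    The inverse of 2 mod 9 is 5 (since 2·5 = 10 = 1·9 + 1), so t ≡ 5·7 = 35 ≡ 8 (mod 9).
    Then x = 6 + 11·8 = 94, valid modulo lcm(11, 9) = 99: x ≡ 94 (mod 99).
  Combine with x ≡ 8 (mod 17); new modulus lcm = 1683.
    Write x = 94 + 99·t and substitute into x ≡ 8 (mod 17): 99·t ≡ 8 − 94 = -86 (mod 17).
    Reduce coefficients mod 17: 14·t ≡ 16 (mod 17).
    The inverse of 14 mod 17 is 11 (since 14·11 = 154 = 9·17 + 1), so t ≡ 11·16 = 176 ≡ 6 (mod 17).
    Then x = 94 + 99·6 = 688, valid modulo lcm(99, 17) = 1683: x ≡ 688 (mod 1683).
  Combine with x ≡ 5 (mod 7); new modulus lcm = 11781.
    Write x = 688 + 1683·t and substitute into x ≡ 5 (mod 7): 1683·t ≡ 5 − 688 = -683 (mod 7).
    Reduce coefficients mod 7: 3·t ≡ 3 (mod 7).
    The inverse of 3 mod 7 is 5 (since 3·5 = 15 = 2·7 + 1), so t ≡ 5·3 = 15 ≡ 1 (mod 7).
    Then x = 688 + 1683·1 = 2371, valid modulo lcm(1683, 7) = 11781: x ≡ 2371 (mod 11781).
Verify against each original: 2371 mod 11 = 6, 2371 mod 9 = 4, 2371 mod 17 = 8, 2371 mod 7 = 5.

x ≡ 2371 (mod 11781).


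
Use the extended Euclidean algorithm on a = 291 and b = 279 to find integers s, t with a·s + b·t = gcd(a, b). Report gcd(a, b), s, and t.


Euclidean algorithm on (291, 279) — divide until remainder is 0:
  291 = 1 · 279 + 12
  279 = 23 · 12 + 3
  12 = 4 · 3 + 0
gcd(291, 279) = 3.
Track Bezout coefficients alongside the remainders: start with r₀ = 291 = a·1 + b·0 (s = 1, t = 0) and r₁ = 279 = a·0 + b·1 (s = 0, t = 1); each new remainder r_{k+1} = r_{k-1} − q_k·r_k inherits s_{k+1} = s_{k-1} − q_k·s_k, t_{k+1} = t_{k-1} − q_k·t_k, so r_k = a·s_k + b·t_k at every step:
  q = 1: r = 12, s = 1 − 1·0 = 1, t = 0 − 1·1 = -1  (check: 291·1 + 279·(-1) = 12)
  q = 23: r = 3, s = 0 − 23·1 = -23, t = 1 − 23·(-1) = 24  (check: 291·(-23) + 279·24 = 3)
The row with r = 3 (the gcd) gives the Bezout coefficients s = -23, t = 24.
Result: 291 · (-23) + 279 · (24) = 3.

gcd(291, 279) = 3; s = -23, t = 24 (check: 291·(-23) + 279·24 = 3).


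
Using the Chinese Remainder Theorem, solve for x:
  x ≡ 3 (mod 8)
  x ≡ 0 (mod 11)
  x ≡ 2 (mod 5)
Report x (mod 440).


Moduli 8, 11, 5 are pairwise coprime; by CRT there is a unique solution modulo M = 8 · 11 · 5 = 440.
Solve pairwise, accumulating the modulus:
  Start with x ≡ 3 (mod 8).
  Combine with x ≡ 0 (mod 11): since gcd(8, 11) = 1, we get a unique residue mod 88.
    Write x = 3 + 8·t and substitute into x ≡ 0 (mod 11): 8·t ≡ 0 − 3 = -3 (mod 11).
    Reduce coefficients mod 11: 8·t ≡ 8 (mod 11).
    The inverse of 8 mod 11 is 7 (since 8·7 = 56 = 5·11 + 1), so t ≡ 7·8 = 56 ≡ 1 (mod 11).
    Then x = 3 + 8·1 = 11, valid modulo lcm(8, 11) = 88: x ≡ 11 (mod 88).
  Combine with x ≡ 2 (mod 5): since gcd(88, 5) = 1, we get a unique residue mod 440.
    Write x = 11 + 88·t and substitute into x ≡ 2 (mod 5): 88·t ≡ 2 − 11 = -9 (mod 5).
    Reduce coefficients mod 5: 3·t ≡ 1 (mod 5).
    The inverse of 3 mod 5 is 2 (since 3·2 = 6 = 1·5 + 1), so t ≡ 2·1 = 2 ≡ 2 (mod 5).
    Then x = 11 + 88·2 = 187, valid modulo lcm(88, 5) = 440: x ≡ 187 (mod 440).
Verify: 187 mod 8 = 3 ✓, 187 mod 11 = 0 ✓, 187 mod 5 = 2 ✓.

x ≡ 187 (mod 440).


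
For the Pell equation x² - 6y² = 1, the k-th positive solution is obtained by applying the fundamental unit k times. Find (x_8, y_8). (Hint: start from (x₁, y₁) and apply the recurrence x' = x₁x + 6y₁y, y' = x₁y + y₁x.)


Step 1: Find the fundamental solution (x₁, y₁) of x² - 6y² = 1.
  Expand √6 as a continued fraction. a₀ = ⌊√6⌋ = 2; iterate m_{k+1} = d_k·a_k − m_k, d_{k+1} = (6 − m_{k+1}²)/d_k, a_{k+1} = ⌊(a₀ + m_{k+1})/d_{k+1}⌋ (starting m₀ = 0, d₀ = 1), with convergents p_k = a_k·p_{k-1} + p_{k-2}, q_k = a_k·q_{k-1} + q_{k-2} (p₋₁ = 1, q₋₁ = 0):
  k = 0: a₀ = 2; p₀/q₀ = 2/1; p₀² − 6·q₀² = 4 − 6 = -2.
  k = 1: m = 2, d = 2, a = ⌊(2 + 2)/2⌋ = 2; p/q = (2·2 + 1)/(2·1 + 0) = 5/2; p² − 6·q² = 25 − 24 = 1.
  The first convergent with p² − 6·q² = 1 gives the fundamental solution (x₁, y₁) = (5, 2).
Step 2: Apply the recurrence (x_{n+1}, y_{n+1}) = (x₁x_n + 6y₁y_n, x₁y_n + y₁x_n) repeatedly.
  From (x_1, y_1) = (5, 2): x_2 = 5·5 + 6·2·2 = 49; y_2 = 5·2 + 2·5 = 20.
  From (x_2, y_2) = (49, 20): x_3 = 5·49 + 6·2·20 = 485; y_3 = 5·20 + 2·49 = 198.
  From (x_3, y_3) = (485, 198): x_4 = 5·485 + 6·2·198 = 4801; y_4 = 5·198 + 2·485 = 1960.
  From (x_4, y_4) = (4801, 1960): x_5 = 5·4801 + 6·2·1960 = 47525; y_5 = 5·1960 + 2·4801 = 19402.
  From (x_5, y_5) = (47525, 19402): x_6 = 5·47525 + 6·2·19402 = 470449; y_6 = 5·19402 + 2·47525 = 192060.
  From (x_6, y_6) = (470449, 192060): x_7 = 5·470449 + 6·2·192060 = 4656965; y_7 = 5·192060 + 2·470449 = 1901198.
  From (x_7, y_7) = (4656965, 1901198): x_8 = 5·4656965 + 6·2·1901198 = 46099201; y_8 = 5·1901198 + 2·4656965 = 18819920.
Step 3: Verify x_8² - 6·y_8² = 2125136332838401 - 2125136332838400 = 1 (should be 1). ✓

(x_1, y_1) = (5, 2); (x_8, y_8) = (46099201, 18819920).


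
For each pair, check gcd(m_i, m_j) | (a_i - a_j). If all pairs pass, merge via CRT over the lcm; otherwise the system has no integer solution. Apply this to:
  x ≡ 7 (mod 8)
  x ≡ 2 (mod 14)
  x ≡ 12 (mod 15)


Moduli 8, 14, 15 are not pairwise coprime, so CRT works modulo lcm(m_i) when all pairwise compatibility conditions hold.
Pairwise compatibility: gcd(m_i, m_j) must divide a_i - a_j for every pair.
Merge one congruence at a time:
  Start: x ≡ 7 (mod 8).
  Combine with x ≡ 2 (mod 14): gcd(8, 14) = 2, and 2 - 7 = -5 is NOT divisible by 2.
    ⇒ system is inconsistent (no integer solution).

No solution (the system is inconsistent).


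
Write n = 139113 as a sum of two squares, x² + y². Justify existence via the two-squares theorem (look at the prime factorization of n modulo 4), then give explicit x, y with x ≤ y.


Step 1: Factor n = 139113 = 3^2 · 13 · 29 · 41.
Step 2: Check the mod-4 condition on each prime factor: 3 ≡ 3 (mod 4), exponent 2 (must be even); 13 ≡ 1 (mod 4), exponent 1; 29 ≡ 1 (mod 4), exponent 1; 41 ≡ 1 (mod 4), exponent 1.
All primes ≡ 3 (mod 4) appear to even exponent (or don't appear), so by the two-squares theorem n IS expressible as a sum of two squares.
Step 3: Build a representation. Group n = k² · m with k = 3 and m = 13 · 29 · 41 = 15457 (a product of primes ≡ 1 (mod 4)); a representation of m scales to one of n via (k·x)² + (k·y)² = k²(x² + y²). Each prime p ≡ 1 (mod 4) is itself a sum of two squares; find a² by testing p − a² for a perfect square:
  13: 13 − 1² = 12, 13 − 2² = 9 = 3² ⇒ 13 = 2² + 3².
  29: 29 − 1² = 28, 29 − 2² = 25 = 5² ⇒ 29 = 2² + 5².
  41: 41 − 1² = 40, 41 − 2² = 37, 41 − 3² = 32, 41 − 4² = 25 = 5² ⇒ 41 = 4² + 5².
  Combine using the Brahmagupta–Fibonacci identity (a² + b²)(c² + d²) = (ac − bd)² + (ad + bc)² = (ac + bd)² + (ad − bc)²:
  13 · 29 = 377: from (2² + 3²)(2² + 5²), take (2·2 − 3·5, 2·5 + 3·2) = (4 − 15, 10 + 6) = (-11, 16); dropping signs (only squares matter) gives (11, 16); check 11² + 16² = 121 + 256 = 377 ✓.
  377 · 41 = 15457: from (11² + 16²)(4² + 5²), take (11·4 − 16·5, 11·5 + 16·4) = (44 − 80, 55 + 64) = (-36, 119); dropping signs (only squares matter) gives (36, 119); check 36² + 119² = 1296 + 14161 = 15457 ✓.
  Scale by k = 3: (3·36, 3·119) = (108, 357).
Step 4: Order so x ≤ y and verify: 108² + 357² = 11664 + 127449 = 139113 = n. ✓

n = 139113 = 108² + 357² (one valid representation with x ≤ y).


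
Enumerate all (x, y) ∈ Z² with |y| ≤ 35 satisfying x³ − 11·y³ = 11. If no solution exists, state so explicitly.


The equation is x³ - 11y³ = 11. For fixed y, x³ = 11·y³ + 11, so a solution requires the RHS to be a perfect cube.
Strategy: iterate y from -35 to 35, compute RHS = 11·y³ + 11, and check whether it is a (positive or negative) perfect cube.
Check small values of y:
  y = 0: RHS = 11 is not a perfect cube.
  y = 1: RHS = 22 is not a perfect cube.
  y = -1: RHS = 0 = (0)³ ⇒ x = 0 works.
  y = 2: RHS = 99 is not a perfect cube.
  y = -2: RHS = -77 is not a perfect cube.
  y = 3: RHS = 308 is not a perfect cube.
  y = -3: RHS = -286 is not a perfect cube.
Continuing the search up to |y| = 35 finds no further solutions beyond those listed.
Collected solutions: (0, -1).

Solutions (with |y| ≤ 35): (0, -1).


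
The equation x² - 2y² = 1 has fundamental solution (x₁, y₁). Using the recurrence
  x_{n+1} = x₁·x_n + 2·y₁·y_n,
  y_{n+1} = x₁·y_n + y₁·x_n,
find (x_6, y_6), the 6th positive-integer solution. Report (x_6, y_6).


Step 1: Find the fundamental solution (x₁, y₁) of x² - 2y² = 1.
  Expand √2 as a continued fraction. a₀ = ⌊√2⌋ = 1; iterate m_{k+1} = d_k·a_k − m_k, d_{k+1} = (2 − m_{k+1}²)/d_k, a_{k+1} = ⌊(a₀ + m_{k+1})/d_{k+1}⌋ (starting m₀ = 0, d₀ = 1), with convergents p_k = a_k·p_{k-1} + p_{k-2}, q_k = a_k·q_{k-1} + q_{k-2} (p₋₁ = 1, q₋₁ = 0):
  k = 0: a₀ = 1; p₀/q₀ = 1/1; p₀² − 2·q₀² = 1 − 2 = -1.
  k = 1: m = 1, d = 1, a = ⌊(1 + 1)/1⌋ = 2; p/q = (2·1 + 1)/(2·1 + 0) = 3/2; p² − 2·q² = 9 − 8 = 1.
  The first convergent with p² − 2·q² = 1 gives the fundamental solution (x₁, y₁) = (3, 2).
Step 2: Apply the recurrence (x_{n+1}, y_{n+1}) = (x₁x_n + 2y₁y_n, x₁y_n + y₁x_n) repeatedly.
  From (x_1, y_1) = (3, 2): x_2 = 3·3 + 2·2·2 = 17; y_2 = 3·2 + 2·3 = 12.
  From (x_2, y_2) = (17, 12): x_3 = 3·17 + 2·2·12 = 99; y_3 = 3·12 + 2·17 = 70.
  From (x_3, y_3) = (99, 70): x_4 = 3·99 + 2·2·70 = 577; y_4 = 3·70 + 2·99 = 408.
  From (x_4, y_4) = (577, 408): x_5 = 3·577 + 2·2·408 = 3363; y_5 = 3·408 + 2·577 = 2378.
  From (x_5, y_5) = (3363, 2378): x_6 = 3·3363 + 2·2·2378 = 19601; y_6 = 3·2378 + 2·3363 = 13860.
Step 3: Verify x_6² - 2·y_6² = 384199201 - 384199200 = 1 (should be 1). ✓

(x_1, y_1) = (3, 2); (x_6, y_6) = (19601, 13860).


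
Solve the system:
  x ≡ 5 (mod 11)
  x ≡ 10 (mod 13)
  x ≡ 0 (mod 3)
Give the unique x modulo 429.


Moduli 11, 13, 3 are pairwise coprime; by CRT there is a unique solution modulo M = 11 · 13 · 3 = 429.
Solve pairwise, accumulating the modulus:
  Start with x ≡ 5 (mod 11).
  Combine with x ≡ 10 (mod 13): since gcd(11, 13) = 1, we get a unique residue mod 143.
    Write x = 5 + 11·t and substitute into x ≡ 10 (mod 13): 11·t ≡ 10 − 5 = 5 (mod 13).
    The inverse of 11 mod 13 is 6 (since 11·6 = 66 = 5·13 + 1), so t ≡ 6·5 = 30 ≡ 4 (mod 13).
    Then x = 5 + 11·4 = 49, valid modulo lcm(11, 13) = 143: x ≡ 49 (mod 143).
  Combine with x ≡ 0 (mod 3): since gcd(143, 3) = 1, we get a unique residue mod 429.
    Write x = 49 + 143·t and substitute into x ≡ 0 (mod 3): 143·t ≡ 0 − 49 = -49 (mod 3).
    Reduce coefficients mod 3: 2·t ≡ 2 (mod 3).
    The inverse of 2 mod 3 is 2 (since 2·2 = 4 = 1·3 + 1), so t ≡ 2·2 = 4 ≡ 1 (mod 3).
    Then x = 49 + 143·1 = 192, valid modulo lcm(143, 3) = 429: x ≡ 192 (mod 429).
Verify: 192 mod 11 = 5 ✓, 192 mod 13 = 10 ✓, 192 mod 3 = 0 ✓.

x ≡ 192 (mod 429).


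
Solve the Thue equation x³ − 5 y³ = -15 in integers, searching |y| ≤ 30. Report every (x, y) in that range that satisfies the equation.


The equation is x³ - 5y³ = -15. For fixed y, x³ = 5·y³ − 15, so a solution requires the RHS to be a perfect cube.
Strategy: iterate y from -30 to 30, compute RHS = 5·y³ − 15, and check whether it is a (positive or negative) perfect cube.
Check small values of y:
  y = 0: RHS = -15 is not a perfect cube.
  y = 1: RHS = -10 is not a perfect cube.
  y = -1: RHS = -20 is not a perfect cube.
  y = 2: RHS = 25 is not a perfect cube.
  y = -2: RHS = -55 is not a perfect cube.
  y = 3: RHS = 120 is not a perfect cube.
  y = -3: RHS = -150 is not a perfect cube.
Continuing the search up to |y| = 30 finds no solutions either.
No (x, y) in the scanned range satisfies the equation.

No integer solutions with |y| ≤ 30.


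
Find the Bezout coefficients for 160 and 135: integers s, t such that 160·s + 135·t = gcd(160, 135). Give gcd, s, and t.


Euclidean algorithm on (160, 135) — divide until remainder is 0:
  160 = 1 · 135 + 25
  135 = 5 · 25 + 10
  25 = 2 · 10 + 5
  10 = 2 · 5 + 0
gcd(160, 135) = 5.
Track Bezout coefficients alongside the remainders: start with r₀ = 160 = a·1 + b·0 (s = 1, t = 0) and r₁ = 135 = a·0 + b·1 (s = 0, t = 1); each new remainder r_{k+1} = r_{k-1} − q_k·r_k inherits s_{k+1} = s_{k-1} − q_k·s_k, t_{k+1} = t_{k-1} − q_k·t_k, so r_k = a·s_k + b·t_k at every step:
  q = 1: r = 25, s = 1 − 1·0 = 1, t = 0 − 1·1 = -1  (check: 160·1 + 135·(-1) = 25)
  q = 5: r = 10, s = 0 − 5·1 = -5, t = 1 − 5·(-1) = 6  (check: 160·(-5) + 135·6 = 10)
  q = 2: r = 5, s = 1 − 2·(-5) = 11, t = -1 − 2·6 = -13  (check: 160·11 + 135·(-13) = 5)
The row with r = 5 (the gcd) gives the Bezout coefficients s = 11, t = -13.
Result: 160 · (11) + 135 · (-13) = 5.

gcd(160, 135) = 5; s = 11, t = -13 (check: 160·11 + 135·(-13) = 5).


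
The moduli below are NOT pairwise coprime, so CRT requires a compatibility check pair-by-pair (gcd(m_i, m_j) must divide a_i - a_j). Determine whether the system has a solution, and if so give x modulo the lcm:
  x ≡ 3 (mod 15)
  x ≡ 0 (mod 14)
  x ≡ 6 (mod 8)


Moduli 15, 14, 8 are not pairwise coprime, so CRT works modulo lcm(m_i) when all pairwise compatibility conditions hold.
Pairwise compatibility: gcd(m_i, m_j) must divide a_i - a_j for every pair.
Merge one congruence at a time:
  Start: x ≡ 3 (mod 15).
  Combine with x ≡ 0 (mod 14): gcd(15, 14) = 1; 0 - 3 = -3, which IS divisible by 1, so compatible.
    Write x = 3 + 15·t and substitute into x ≡ 0 (mod 14): 15·t ≡ 0 − 3 = -3 (mod 14).
    Reduce coefficients mod 14: 1·t ≡ 11 (mod 14).
    So t ≡ 11 (mod 14).
    Then x = 3 + 15·11 = 168, valid modulo lcm(15, 14) = 210: x ≡ 168 (mod 210).
  Combine with x ≡ 6 (mod 8): gcd(210, 8) = 2; 6 - 168 = -162, which IS divisible by 2, so compatible.
    Write x = 168 + 210·t and substitute into x ≡ 6 (mod 8): 210·t ≡ 6 − 168 = -162 (mod 8).
    Divide the congruence (and modulus) by g = 2: 105·t ≡ -81 (mod 4).
    Reduce coefficients mod 4: 1·t ≡ 3 (mod 4).
    So t ≡ 3 (mod 4).
    Then x = 168 + 210·3 = 798, valid modulo lcm(210, 8) = 840: x ≡ 798 (mod 840).
Verify: 798 mod 15 = 3, 798 mod 14 = 0, 798 mod 8 = 6.

x ≡ 798 (mod 840).


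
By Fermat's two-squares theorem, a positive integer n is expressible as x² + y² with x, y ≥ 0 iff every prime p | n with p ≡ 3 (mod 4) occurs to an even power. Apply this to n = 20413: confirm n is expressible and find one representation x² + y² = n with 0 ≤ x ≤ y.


Step 1: Factor n = 20413 = 137 · 149.
Step 2: Check the mod-4 condition on each prime factor: 137 ≡ 1 (mod 4), exponent 1; 149 ≡ 1 (mod 4), exponent 1.
All primes ≡ 3 (mod 4) appear to even exponent (or don't appear), so by the two-squares theorem n IS expressible as a sum of two squares.
Step 3: Build a representation. Here n = 137 · 149 is a product of primes ≡ 1 (mod 4). Each prime p ≡ 1 (mod 4) is itself a sum of two squares; find a² by testing p − a² for a perfect square:
  137: 137 − 1² = 136, 137 − 2² = 133, 137 − 3² = 128, 137 − 4² = 121 = 11² ⇒ 137 = 4² + 11².
  149: 149 − 1² = 148, 149 − 2² = 145, 149 − 3² = 140, 149 − 4² = 133, 149 − 5² = 124, 149 − 6² = 113, 149 − 7² = 100 = 10² ⇒ 149 = 7² + 10².
  Combine using the Brahmagupta–Fibonacci identity (a² + b²)(c² + d²) = (ac − bd)² + (ad + bc)² = (ac + bd)² + (ad − bc)²:
  137 · 149 = 20413: from (4² + 11²)(7² + 10²), take (4·7 − 11·10, 4·10 + 11·7) = (28 − 110, 40 + 77) = (-82, 117); dropping signs (only squares matter) gives (82, 117); check 82² + 117² = 6724 + 13689 = 20413 ✓.
Step 4: Order so x ≤ y and verify: 82² + 117² = 6724 + 13689 = 20413 = n. ✓

n = 20413 = 82² + 117² (one valid representation with x ≤ y).


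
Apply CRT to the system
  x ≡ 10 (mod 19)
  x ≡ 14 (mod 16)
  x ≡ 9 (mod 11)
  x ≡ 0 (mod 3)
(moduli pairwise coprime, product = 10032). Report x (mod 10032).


Product of moduli M = 19 · 16 · 11 · 3 = 10032.
Merge one congruence at a time:
  Start: x ≡ 10 (mod 19).
  Combine with x ≡ 14 (mod 16); new modulus lcm = 304.
    Write x = 10 + 19·t and substitute into x ≡ 14 (mod 16): 19·t ≡ 14 − 10 = 4 (mod 16).
    Reduce coefficients mod 16: 3·t ≡ 4 (mod 16).
    The inverse of 3 mod 16 is 11 (since 3·11 = 33 = 2·16 + 1), so t ≡ 11·4 = 44 ≡ 12 (mod 16).
    Then x = 10 + 19·12 = 238, valid modulo lcm(19, 16) = 304: x ≡ 238 (mod 304).
  Combine with x ≡ 9 (mod 11); new modulus lcm = 3344.
    Write x = 238 + 304·t and substitute into x ≡ 9 (mod 11): 304·t ≡ 9 − 238 = -229 (mod 11).
    Reduce coefficients mod 11: 7·t ≡ 2 (mod 11).
    The inverse of 7 mod 11 is 8 (since 7·8 = 56 = 5·11 + 1), so t ≡ 8·2 = 16 ≡ 5 (mod 11).
    Then x = 238 + 304·5 = 1758, valid modulo lcm(304, 11) = 3344: x ≡ 1758 (mod 3344).
  Combine with x ≡ 0 (mod 3); new modulus lcm = 10032.
    Write x = 1758 + 3344·t and substitute into x ≡ 0 (mod 3): 3344·t ≡ 0 − 1758 = -1758 (mod 3).
    Reduce coefficients mod 3: 2·t ≡ 0 (mod 3).
    The inverse of 2 mod 3 is 2 (since 2·2 = 4 = 1·3 + 1), so t ≡ 2·0 = 0 ≡ 0 (mod 3).
    Then x = 1758 + 3344·0 = 1758, valid modulo lcm(3344, 3) = 10032: x ≡ 1758 (mod 10032).
Verify against each original: 1758 mod 19 = 10, 1758 mod 16 = 14, 1758 mod 11 = 9, 1758 mod 3 = 0.

x ≡ 1758 (mod 10032).


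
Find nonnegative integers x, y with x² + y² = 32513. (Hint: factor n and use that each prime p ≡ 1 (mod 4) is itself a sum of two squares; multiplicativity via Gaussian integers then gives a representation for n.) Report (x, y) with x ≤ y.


Step 1: Factor n = 32513 = 13 · 41 · 61.
Step 2: Check the mod-4 condition on each prime factor: 13 ≡ 1 (mod 4), exponent 1; 41 ≡ 1 (mod 4), exponent 1; 61 ≡ 1 (mod 4), exponent 1.
All primes ≡ 3 (mod 4) appear to even exponent (or don't appear), so by the two-squares theorem n IS expressible as a sum of two squares.
Step 3: Build a representation. Here n = 13 · 41 · 61 is a product of primes ≡ 1 (mod 4). Each prime p ≡ 1 (mod 4) is itself a sum of two squares; find a² by testing p − a² for a perfect square:
  13: 13 − 1² = 12, 13 − 2² = 9 = 3² ⇒ 13 = 2² + 3².
  41: 41 − 1² = 40, 41 − 2² = 37, 41 − 3² = 32, 41 − 4² = 25 = 5² ⇒ 41 = 4² + 5².
  61: 61 − 1² = 60, 61 − 2² = 57, 61 − 3² = 52, 61 − 4² = 45, 61 − 5² = 36 = 6² ⇒ 61 = 5² + 6².
  Combine using the Brahmagupta–Fibonacci identity (a² + b²)(c² + d²) = (ac − bd)² + (ad + bc)² = (ac + bd)² + (ad − bc)²:
  13 · 41 = 533: from (2² + 3²)(4² + 5²), take (2·4 − 3·5, 2·5 + 3·4) = (8 − 15, 10 + 12) = (-7, 22); dropping signs (only squares matter) gives (7, 22); check 7² + 22² = 49 + 484 = 533 ✓.
  533 · 61 = 32513: from (7² + 22²)(5² + 6²), take (7·5 − 22·6, 7·6 + 22·5) = (35 − 132, 42 + 110) = (-97, 152); dropping signs (only squares matter) gives (97, 152); check 97² + 152² = 9409 + 23104 = 32513 ✓.
Step 4: Order so x ≤ y and verify: 97² + 152² = 9409 + 23104 = 32513 = n. ✓

n = 32513 = 97² + 152² (one valid representation with x ≤ y).


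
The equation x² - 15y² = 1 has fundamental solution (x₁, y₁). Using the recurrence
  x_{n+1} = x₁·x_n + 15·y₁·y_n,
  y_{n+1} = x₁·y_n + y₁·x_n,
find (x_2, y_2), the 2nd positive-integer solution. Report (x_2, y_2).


Step 1: Find the fundamental solution (x₁, y₁) of x² - 15y² = 1.
  Expand √15 as a continued fraction. a₀ = ⌊√15⌋ = 3; iterate m_{k+1} = d_k·a_k − m_k, d_{k+1} = (15 − m_{k+1}²)/d_k, a_{k+1} = ⌊(a₀ + m_{k+1})/d_{k+1}⌋ (starting m₀ = 0, d₀ = 1), with convergents p_k = a_k·p_{k-1} + p_{k-2}, q_k = a_k·q_{k-1} + q_{k-2} (p₋₁ = 1, q₋₁ = 0):
  k = 0: a₀ = 3; p₀/q₀ = 3/1; p₀² − 15·q₀² = 9 − 15 = -6.
  k = 1: m = 3, d = 6, a = ⌊(3 + 3)/6⌋ = 1; p/q = (1·3 + 1)/(1·1 + 0) = 4/1; p² − 15·q² = 16 − 15 = 1.
  The first convergent with p² − 15·q² = 1 gives the fundamental solution (x₁, y₁) = (4, 1).
Step 2: Apply the recurrence (x_{n+1}, y_{n+1}) = (x₁x_n + 15y₁y_n, x₁y_n + y₁x_n) repeatedly.
  From (x_1, y_1) = (4, 1): x_2 = 4·4 + 15·1·1 = 31; y_2 = 4·1 + 1·4 = 8.
Step 3: Verify x_2² - 15·y_2² = 961 - 960 = 1 (should be 1). ✓

(x_1, y_1) = (4, 1); (x_2, y_2) = (31, 8).


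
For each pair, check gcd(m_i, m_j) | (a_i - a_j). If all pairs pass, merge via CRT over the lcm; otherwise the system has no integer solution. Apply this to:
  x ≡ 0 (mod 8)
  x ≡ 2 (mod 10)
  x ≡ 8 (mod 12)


Moduli 8, 10, 12 are not pairwise coprime, so CRT works modulo lcm(m_i) when all pairwise compatibility conditions hold.
Pairwise compatibility: gcd(m_i, m_j) must divide a_i - a_j for every pair.
Merge one congruence at a time:
  Start: x ≡ 0 (mod 8).
  Combine with x ≡ 2 (mod 10): gcd(8, 10) = 2; 2 - 0 = 2, which IS divisible by 2, so compatible.
    Write x = 0 + 8·t and substitute into x ≡ 2 (mod 10): 8·t ≡ 2 − 0 = 2 (mod 10).
    Divide the congruence (and modulus) by g = 2: 4·t ≡ 1 (mod 5).
    The inverse of 4 mod 5 is 4 (since 4·4 = 16 = 3·5 + 1), so t ≡ 4·1 = 4 ≡ 4 (mod 5).
    Then x = 0 + 8·4 = 32, valid modulo lcm(8, 10) = 40: x ≡ 32 (mod 40).
  Combine with x ≡ 8 (mod 12): gcd(40, 12) = 4; 8 - 32 = -24, which IS divisible by 4, so compatible.
    Write x = 32 + 40·t and substitute into x ≡ 8 (mod 12): 40·t ≡ 8 − 32 = -24 (mod 12).
    Divide the congruence (and modulus) by g = 4: 10·t ≡ -6 (mod 3).
    Reduce coefficients mod 3: 1·t ≡ 0 (mod 3).
    So t ≡ 0 (mod 3).
    Then x = 32 + 40·0 = 32, valid modulo lcm(40, 12) = 120: x ≡ 32 (mod 120).
Verify: 32 mod 8 = 0, 32 mod 10 = 2, 32 mod 12 = 8.

x ≡ 32 (mod 120).


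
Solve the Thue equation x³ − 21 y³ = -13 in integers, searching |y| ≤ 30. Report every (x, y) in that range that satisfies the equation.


The equation is x³ - 21y³ = -13. For fixed y, x³ = 21·y³ − 13, so a solution requires the RHS to be a perfect cube.
Strategy: iterate y from -30 to 30, compute RHS = 21·y³ − 13, and check whether it is a (positive or negative) perfect cube.
Check small values of y:
  y = 0: RHS = -13 is not a perfect cube.
  y = 1: RHS = 8 = (2)³ ⇒ x = 2 works.
  y = -1: RHS = -34 is not a perfect cube.
  y = 2: RHS = 155 is not a perfect cube.
  y = -2: RHS = -181 is not a perfect cube.
  y = 3: RHS = 554 is not a perfect cube.
  y = -3: RHS = -580 is not a perfect cube.
Continuing, at y = 4: RHS = 1331 = (11)³ ⇒ x = 11 works.
Searching the remaining y in |y| ≤ 30 finds no further solutions.
Collected solutions: (2, 1), (11, 4).

Solutions (with |y| ≤ 30): (2, 1), (11, 4).


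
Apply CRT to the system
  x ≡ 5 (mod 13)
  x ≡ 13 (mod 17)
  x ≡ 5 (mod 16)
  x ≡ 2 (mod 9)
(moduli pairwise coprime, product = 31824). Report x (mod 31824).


Product of moduli M = 13 · 17 · 16 · 9 = 31824.
Merge one congruence at a time:
  Start: x ≡ 5 (mod 13).
  Combine with x ≡ 13 (mod 17); new modulus lcm = 221.
    Write x = 5 + 13·t and substitute into x ≡ 13 (mod 17): 13·t ≡ 13 − 5 = 8 (mod 17).
    The inverse of 13 mod 17 is 4 (since 13·4 = 52 = 3·17 + 1), so t ≡ 4·8 = 32 ≡ 15 (mod 17).
    Then x = 5 + 13·15 = 200, valid modulo lcm(13, 17) = 221: x ≡ 200 (mod 221).
  Combine with x ≡ 5 (mod 16); new modulus lcm = 3536.
    Write x = 200 + 221·t and substitute into x ≡ 5 (mod 16): 221·t ≡ 5 − 200 = -195 (mod 16).
    Reduce coefficients mod 16: 13·t ≡ 13 (mod 16).
    The inverse of 13 mod 16 is 5 (since 13·5 = 65 = 4·16 + 1), so t ≡ 5·13 = 65 ≡ 1 (mod 16).
    Then x = 200 + 221·1 = 421, valid modulo lcm(221, 16) = 3536: x ≡ 421 (mod 3536).
  Combine with x ≡ 2 (mod 9); new modulus lcm = 31824.
    Write x = 421 + 3536·t and substitute into x ≡ 2 (mod 9): 3536·t ≡ 2 − 421 = -419 (mod 9).
    Reduce coefficients mod 9: 8·t ≡ 4 (mod 9).
    The inverse of 8 mod 9 is 8 (since 8·8 = 64 = 7·9 + 1), so t ≡ 8·4 = 32 ≡ 5 (mod 9).
    Then x = 421 + 3536·5 = 18101, valid modulo lcm(3536, 9) = 31824: x ≡ 18101 (mod 31824).
Verify against each original: 18101 mod 13 = 5, 18101 mod 17 = 13, 18101 mod 16 = 5, 18101 mod 9 = 2.

x ≡ 18101 (mod 31824).


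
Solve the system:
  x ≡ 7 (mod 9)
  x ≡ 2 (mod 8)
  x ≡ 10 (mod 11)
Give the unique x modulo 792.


Moduli 9, 8, 11 are pairwise coprime; by CRT there is a unique solution modulo M = 9 · 8 · 11 = 792.
Solve pairwise, accumulating the modulus:
  Start with x ≡ 7 (mod 9).
  Combine with x ≡ 2 (mod 8): since gcd(9, 8) = 1, we get a unique residue mod 72.
    Write x = 7 + 9·t and substitute into x ≡ 2 (mod 8): 9·t ≡ 2 − 7 = -5 (mod 8).
    Reduce coefficients mod 8: 1·t ≡ 3 (mod 8).
    So t ≡ 3 (mod 8).
    Then x = 7 + 9·3 = 34, valid modulo lcm(9, 8) = 72: x ≡ 34 (mod 72).
  Combine with x ≡ 10 (mod 11): since gcd(72, 11) = 1, we get a unique residue mod 792.
    Write x = 34 + 72·t and substitute into x ≡ 10 (mod 11): 72·t ≡ 10 − 34 = -24 (mod 11).
    Reduce coefficients mod 11: 6·t ≡ 9 (mod 11).
    The inverse of 6 mod 11 is 2 (since 6·2 = 12 = 1·11 + 1), so t ≡ 2·9 = 18 ≡ 7 (mod 11).
    Then x = 34 + 72·7 = 538, valid modulo lcm(72, 11) = 792: x ≡ 538 (mod 792).
Verify: 538 mod 9 = 7 ✓, 538 mod 8 = 2 ✓, 538 mod 11 = 10 ✓.

x ≡ 538 (mod 792).


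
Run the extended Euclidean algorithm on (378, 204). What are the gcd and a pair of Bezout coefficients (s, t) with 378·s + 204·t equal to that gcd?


Euclidean algorithm on (378, 204) — divide until remainder is 0:
  378 = 1 · 204 + 174
  204 = 1 · 174 + 30
  174 = 5 · 30 + 24
  30 = 1 · 24 + 6
  24 = 4 · 6 + 0
gcd(378, 204) = 6.
Track Bezout coefficients alongside the remainders: start with r₀ = 378 = a·1 + b·0 (s = 1, t = 0) and r₁ = 204 = a·0 + b·1 (s = 0, t = 1); each new remainder r_{k+1} = r_{k-1} − q_k·r_k inherits s_{k+1} = s_{k-1} − q_k·s_k, t_{k+1} = t_{k-1} − q_k·t_k, so r_k = a·s_k + b·t_k at every step:
  q = 1: r = 174, s = 1 − 1·0 = 1, t = 0 − 1·1 = -1  (check: 378·1 + 204·(-1) = 174)
  q = 1: r = 30, s = 0 − 1·1 = -1, t = 1 − 1·(-1) = 2  (check: 378·(-1) + 204·2 = 30)
  q = 5: r = 24, s = 1 − 5·(-1) = 6, t = -1 − 5·2 = -11  (check: 378·6 + 204·(-11) = 24)
  q = 1: r = 6, s = -1 − 1·6 = -7, t = 2 − 1·(-11) = 13  (check: 378·(-7) + 204·13 = 6)
The row with r = 6 (the gcd) gives the Bezout coefficients s = -7, t = 13.
Result: 378 · (-7) + 204 · (13) = 6.

gcd(378, 204) = 6; s = -7, t = 13 (check: 378·(-7) + 204·13 = 6).


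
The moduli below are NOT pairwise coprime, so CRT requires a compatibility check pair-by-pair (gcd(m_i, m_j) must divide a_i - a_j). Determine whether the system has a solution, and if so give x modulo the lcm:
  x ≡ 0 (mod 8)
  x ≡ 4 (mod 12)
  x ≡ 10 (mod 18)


Moduli 8, 12, 18 are not pairwise coprime, so CRT works modulo lcm(m_i) when all pairwise compatibility conditions hold.
Pairwise compatibility: gcd(m_i, m_j) must divide a_i - a_j for every pair.
Merge one congruence at a time:
  Start: x ≡ 0 (mod 8).
  Combine with x ≡ 4 (mod 12): gcd(8, 12) = 4; 4 - 0 = 4, which IS divisible by 4, so compatible.
    Write x = 0 + 8·t and substitute into x ≡ 4 (mod 12): 8·t ≡ 4 − 0 = 4 (mod 12).
    Divide the congruence (and modulus) by g = 4: 2·t ≡ 1 (mod 3).
    The inverse of 2 mod 3 is 2 (since 2·2 = 4 = 1·3 + 1), so t ≡ 2·1 = 2 ≡ 2 (mod 3).
    Then x = 0 + 8·2 = 16, valid modulo lcm(8, 12) = 24: x ≡ 16 (mod 24).
  Combine with x ≡ 10 (mod 18): gcd(24, 18) = 6; 10 - 16 = -6, which IS divisible by 6, so compatible.
    Write x = 16 + 24·t and substitute into x ≡ 10 (mod 18): 24·t ≡ 10 − 16 = -6 (mod 18).
    Divide the congruence (and modulus) by g = 6: 4·t ≡ -1 (mod 3).
    Reduce coefficients mod 3: 1·t ≡ 2 (mod 3).
    So t ≡ 2 (mod 3).
    Then x = 16 + 24·2 = 64, valid modulo lcm(24, 18) = 72: x ≡ 64 (mod 72).
Verify: 64 mod 8 = 0, 64 mod 12 = 4, 64 mod 18 = 10.

x ≡ 64 (mod 72).


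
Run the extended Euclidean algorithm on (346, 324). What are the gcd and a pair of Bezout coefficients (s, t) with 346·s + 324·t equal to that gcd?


Euclidean algorithm on (346, 324) — divide until remainder is 0:
  346 = 1 · 324 + 22
  324 = 14 · 22 + 16
  22 = 1 · 16 + 6
  16 = 2 · 6 + 4
  6 = 1 · 4 + 2
  4 = 2 · 2 + 0
gcd(346, 324) = 2.
Track Bezout coefficients alongside the remainders: start with r₀ = 346 = a·1 + b·0 (s = 1, t = 0) and r₁ = 324 = a·0 + b·1 (s = 0, t = 1); each new remainder r_{k+1} = r_{k-1} − q_k·r_k inherits s_{k+1} = s_{k-1} − q_k·s_k, t_{k+1} = t_{k-1} − q_k·t_k, so r_k = a·s_k + b·t_k at every step:
  q = 1: r = 22, s = 1 − 1·0 = 1, t = 0 − 1·1 = -1  (check: 346·1 + 324·(-1) = 22)
  q = 14: r = 16, s = 0 − 14·1 = -14, t = 1 − 14·(-1) = 15  (check: 346·(-14) + 324·15 = 16)
  q = 1: r = 6, s = 1 − 1·(-14) = 15, t = -1 − 1·15 = -16  (check: 346·15 + 324·(-16) = 6)
  q = 2: r = 4, s = -14 − 2·15 = -44, t = 15 − 2·(-16) = 47  (check: 346·(-44) + 324·47 = 4)
  q = 1: r = 2, s = 15 − 1·(-44) = 59, t = -16 − 1·47 = -63  (check: 346·59 + 324·(-63) = 2)
The row with r = 2 (the gcd) gives the Bezout coefficients s = 59, t = -63.
Result: 346 · (59) + 324 · (-63) = 2.

gcd(346, 324) = 2; s = 59, t = -63 (check: 346·59 + 324·(-63) = 2).


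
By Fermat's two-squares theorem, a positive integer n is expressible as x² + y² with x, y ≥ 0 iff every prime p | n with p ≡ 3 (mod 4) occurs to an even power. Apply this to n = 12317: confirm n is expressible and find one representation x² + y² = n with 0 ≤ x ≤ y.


Step 1: Factor n = 12317 = 109 · 113.
Step 2: Check the mod-4 condition on each prime factor: 109 ≡ 1 (mod 4), exponent 1; 113 ≡ 1 (mod 4), exponent 1.
All primes ≡ 3 (mod 4) appear to even exponent (or don't appear), so by the two-squares theorem n IS expressible as a sum of two squares.
Step 3: Build a representation. Here n = 109 · 113 is a product of primes ≡ 1 (mod 4). Each prime p ≡ 1 (mod 4) is itself a sum of two squares; find a² by testing p − a² for a perfect square:
  109: 109 − 1² = 108, 109 − 2² = 105, 109 − 3² = 100 = 10² ⇒ 109 = 3² + 10².
  113: 113 − 1² = 112, 113 − 2² = 109, 113 − 3² = 104, 113 − 4² = 97, 113 − 5² = 88, 113 − 6² = 77, 113 − 7² = 64 = 8² ⇒ 113 = 7² + 8².
  Combine using the Brahmagupta–Fibonacci identity (a² + b²)(c² + d²) = (ac − bd)² + (ad + bc)² = (ac + bd)² + (ad − bc)²:
  109 · 113 = 12317: from (3² + 10²)(7² + 8²), take (3·7 − 10·8, 3·8 + 10·7) = (21 − 80, 24 + 70) = (-59, 94); dropping signs (only squares matter) gives (59, 94); check 59² + 94² = 3481 + 8836 = 12317 ✓.
Step 4: Order so x ≤ y and verify: 59² + 94² = 3481 + 8836 = 12317 = n. ✓

n = 12317 = 59² + 94² (one valid representation with x ≤ y).
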